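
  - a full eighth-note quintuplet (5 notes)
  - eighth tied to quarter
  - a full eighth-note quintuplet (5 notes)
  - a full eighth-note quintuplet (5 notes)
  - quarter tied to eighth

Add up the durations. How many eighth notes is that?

18

Express everything in eighth notes: a full eighth-note quintuplet (5 notes) (five quintuplet eighths span one half) = 4; eighth tied to quarter (eighth + quarter) = 3; a full eighth-note quintuplet (5 notes) (five quintuplet eighths span one half) = 4; a full eighth-note quintuplet (5 notes) (five quintuplet eighths span one half) = 4; quarter tied to eighth (quarter + eighth) = 3.
Adding: 4 + 3 + 4 + 4 + 3 = 18 eighth notes.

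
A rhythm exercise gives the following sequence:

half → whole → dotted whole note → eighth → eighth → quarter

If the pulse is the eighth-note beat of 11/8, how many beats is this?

28

One eighth-note beat = 2 sixteenth notes.
Convert each value to sixteenth notes: half = 8; whole = 16; dotted whole note = 24; eighth = 2; eighth = 2; quarter = 4.
Sum: 8 + 16 + 24 + 2 + 2 + 4 = 56.
56 ÷ 2 = 28 beats.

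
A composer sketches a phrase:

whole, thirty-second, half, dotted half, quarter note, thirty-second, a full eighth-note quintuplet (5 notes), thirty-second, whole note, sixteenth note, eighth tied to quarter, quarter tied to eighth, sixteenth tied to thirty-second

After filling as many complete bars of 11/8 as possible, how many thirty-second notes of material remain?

One bar of 11/8 = 44 thirty-second notes.
Each duration in thirty-second notes: whole = 32; thirty-second = 1; half = 16; dotted half = 24; quarter note = 8; thirty-second = 1; a full eighth-note quintuplet (5 notes) (five quintuplet eighths span one half) = 16; thirty-second = 1; whole note = 32; sixteenth note = 2; eighth tied to quarter (eighth + quarter) = 12; quarter tied to eighth (quarter + eighth) = 12; sixteenth tied to thirty-second (sixteenth + thirty-second) = 3.
Adding: 32 + 1 + 16 + 24 + 8 + 1 + 16 + 1 + 32 + 2 + 12 + 12 + 3 = 160.
160 ÷ 44 = 3 complete bars with 28 thirty-second notes remaining.

28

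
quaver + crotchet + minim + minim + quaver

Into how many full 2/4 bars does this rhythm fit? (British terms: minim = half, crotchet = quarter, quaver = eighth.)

3

One bar of 2/4 = 4 eighth notes.
Express everything in eighth notes: quaver = 1; crotchet = 2; minim = 4; minim = 4; quaver = 1.
Adding: 1 + 2 + 4 + 4 + 1 = 12.
12 ÷ 4 = 3 complete bars with 0 left over.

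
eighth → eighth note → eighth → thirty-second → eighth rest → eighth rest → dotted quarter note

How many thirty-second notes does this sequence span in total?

Express everything in thirty-second notes: eighth = 4; eighth note = 4; eighth = 4; thirty-second = 1; eighth rest = 4; eighth rest = 4; dotted quarter note = 12.
Adding: 4 + 4 + 4 + 1 + 4 + 4 + 12 = 33 thirty-second notes.

33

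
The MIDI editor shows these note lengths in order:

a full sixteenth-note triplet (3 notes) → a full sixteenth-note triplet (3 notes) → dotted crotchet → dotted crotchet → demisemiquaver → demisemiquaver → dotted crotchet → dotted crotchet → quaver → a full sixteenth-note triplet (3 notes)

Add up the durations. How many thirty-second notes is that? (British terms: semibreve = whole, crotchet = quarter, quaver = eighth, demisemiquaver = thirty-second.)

Express everything in thirty-second notes: a full sixteenth-note triplet (3 notes) (three triplet sixteenths span one eighth) = 4; a full sixteenth-note triplet (3 notes) (three triplet sixteenths span one eighth) = 4; dotted crotchet = 12; dotted crotchet = 12; demisemiquaver = 1; demisemiquaver = 1; dotted crotchet = 12; dotted crotchet = 12; quaver = 4; a full sixteenth-note triplet (3 notes) (three triplet sixteenths span one eighth) = 4.
Adding: 4 + 4 + 12 + 12 + 1 + 1 + 12 + 12 + 4 + 4 = 66 thirty-second notes.

66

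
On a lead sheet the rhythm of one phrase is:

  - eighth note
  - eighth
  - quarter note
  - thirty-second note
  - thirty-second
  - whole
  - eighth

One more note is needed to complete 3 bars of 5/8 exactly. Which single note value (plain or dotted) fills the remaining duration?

dotted eighth note

3 bars of 5/8 = 60 thirty-second notes.
Convert each value to thirty-second notes: eighth note = 4; eighth = 4; quarter note = 8; thirty-second note = 1; thirty-second = 1; whole = 32; eighth = 4.
Adding: 4 + 4 + 8 + 1 + 1 + 32 + 4 = 54.
Remaining: 60 − 54 = 6 thirty-second notes, which is a dotted eighth note.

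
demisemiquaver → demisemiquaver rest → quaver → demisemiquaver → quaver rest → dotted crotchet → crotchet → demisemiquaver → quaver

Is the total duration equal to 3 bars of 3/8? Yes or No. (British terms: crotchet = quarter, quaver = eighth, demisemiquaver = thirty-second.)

Yes

One bar of 3/8 = 12 thirty-second notes, so 3 bars = 36.
Working in thirty-second notes: demisemiquaver = 1; demisemiquaver rest = 1; quaver = 4; demisemiquaver = 1; quaver rest = 4; dotted crotchet = 12; crotchet = 8; demisemiquaver = 1; quaver = 4.
Total: 1 + 1 + 4 + 1 + 4 + 12 + 8 + 1 + 4 = 36.
36 equals 36, so the answer is Yes.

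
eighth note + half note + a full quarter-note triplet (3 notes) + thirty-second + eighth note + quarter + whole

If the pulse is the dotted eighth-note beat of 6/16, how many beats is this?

13.5

One dotted eighth-note beat = 6 thirty-second notes.
In thirty-second notes: eighth note = 4; half note = 16; a full quarter-note triplet (3 notes) (three triplet quarters span one half) = 16; thirty-second = 1; eighth note = 4; quarter = 8; whole = 32.
Altogether 4 + 16 + 16 + 1 + 4 + 8 + 32 = 81.
81 ÷ 6 = 13.5 beats.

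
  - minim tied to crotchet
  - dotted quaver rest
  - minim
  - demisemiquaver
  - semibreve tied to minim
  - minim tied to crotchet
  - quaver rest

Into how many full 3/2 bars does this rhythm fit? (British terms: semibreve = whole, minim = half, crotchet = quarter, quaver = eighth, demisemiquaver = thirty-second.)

One bar of 3/2 = 48 thirty-second notes.
In thirty-second notes: minim tied to crotchet (minim + crotchet) = 24; dotted quaver rest = 6; minim = 16; demisemiquaver = 1; semibreve tied to minim (semibreve + minim) = 48; minim tied to crotchet (minim + crotchet) = 24; quaver rest = 4.
Altogether 24 + 6 + 16 + 1 + 48 + 24 + 4 = 123.
123 ÷ 48 = 2 complete bars with 27 left over.

2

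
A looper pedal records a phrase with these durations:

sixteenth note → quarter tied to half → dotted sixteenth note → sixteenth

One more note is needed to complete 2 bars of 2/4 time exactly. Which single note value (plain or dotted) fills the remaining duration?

2 bars of 2/4 = 32 thirty-second notes.
In thirty-second notes: sixteenth note = 2; quarter tied to half (quarter + half) = 24; dotted sixteenth note = 3; sixteenth = 2.
Adding: 2 + 24 + 3 + 2 = 31.
Remaining: 32 − 31 = 1 thirty-second note, which is a thirty-second note.

thirty-second note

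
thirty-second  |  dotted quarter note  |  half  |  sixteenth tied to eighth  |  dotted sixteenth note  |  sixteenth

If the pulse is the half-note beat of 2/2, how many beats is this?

One half-note beat = 16 thirty-second notes.
Convert each value to thirty-second notes: thirty-second = 1; dotted quarter note = 12; half = 16; sixteenth tied to eighth (sixteenth + eighth) = 6; dotted sixteenth note = 3; sixteenth = 2.
Total: 1 + 12 + 16 + 6 + 3 + 2 = 40.
40 ÷ 16 = 2.5 beats.

2.5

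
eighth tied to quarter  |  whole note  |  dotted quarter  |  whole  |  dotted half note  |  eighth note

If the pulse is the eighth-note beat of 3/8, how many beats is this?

29

One eighth-note beat = 2 sixteenth notes.
Working in sixteenth notes: eighth tied to quarter (eighth + quarter) = 6; whole note = 16; dotted quarter = 6; whole = 16; dotted half note = 12; eighth note = 2.
Adding: 6 + 16 + 6 + 16 + 12 + 2 = 58.
58 ÷ 2 = 29 beats.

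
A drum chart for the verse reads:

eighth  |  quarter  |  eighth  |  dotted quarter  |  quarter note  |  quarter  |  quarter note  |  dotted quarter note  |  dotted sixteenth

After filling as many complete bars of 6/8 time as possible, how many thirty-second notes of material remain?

One bar of 6/8 = 24 thirty-second notes.
In thirty-second notes: eighth = 4; quarter = 8; eighth = 4; dotted quarter = 12; quarter note = 8; quarter = 8; quarter note = 8; dotted quarter note = 12; dotted sixteenth = 3.
Adding: 4 + 8 + 4 + 12 + 8 + 8 + 8 + 12 + 3 = 67.
67 ÷ 24 = 2 complete bars with 19 thirty-second notes remaining.

19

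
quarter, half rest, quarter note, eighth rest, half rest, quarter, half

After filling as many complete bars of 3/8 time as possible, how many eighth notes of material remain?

1

One bar of 3/8 = 3 eighth notes.
In eighth notes: quarter = 2; half rest = 4; quarter note = 2; eighth rest = 1; half rest = 4; quarter = 2; half = 4.
Altogether 2 + 4 + 2 + 1 + 4 + 2 + 4 = 19.
19 ÷ 3 = 6 complete bars with 1 eighth note remaining.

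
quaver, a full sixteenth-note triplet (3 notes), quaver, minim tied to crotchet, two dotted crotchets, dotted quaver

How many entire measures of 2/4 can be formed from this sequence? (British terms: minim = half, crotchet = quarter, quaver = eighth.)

One bar of 2/4 = 8 sixteenth notes.
Each duration in sixteenth notes: quaver = 2; a full sixteenth-note triplet (3 notes) (three triplet sixteenths span one eighth) = 2; quaver = 2; minim tied to crotchet (minim + crotchet) = 12; dotted crotchet = 6; dotted crotchet = 6; dotted quaver = 3.
Total: 2 + 2 + 2 + 12 + 6 + 6 + 3 = 33.
33 ÷ 8 = 4 complete bars with 1 left over.

4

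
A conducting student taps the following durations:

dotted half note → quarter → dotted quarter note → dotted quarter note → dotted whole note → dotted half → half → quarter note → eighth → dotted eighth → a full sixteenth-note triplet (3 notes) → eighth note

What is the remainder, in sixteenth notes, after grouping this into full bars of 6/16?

One bar of 6/16 = 6 sixteenth notes.
Convert each value to sixteenth notes: dotted half note = 12; quarter = 4; dotted quarter note = 6; dotted quarter note = 6; dotted whole note = 24; dotted half = 12; half = 8; quarter note = 4; eighth = 2; dotted eighth = 3; a full sixteenth-note triplet (3 notes) (three triplet sixteenths span one eighth) = 2; eighth note = 2.
Total: 12 + 4 + 6 + 6 + 24 + 12 + 8 + 4 + 2 + 3 + 2 + 2 = 85.
85 ÷ 6 = 14 complete bars with 1 sixteenth note remaining.

1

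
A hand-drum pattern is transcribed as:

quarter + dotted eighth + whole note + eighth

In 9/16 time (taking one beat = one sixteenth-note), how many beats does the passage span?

One sixteenth-note beat = 2 thirty-second notes.
Convert each value to thirty-second notes: quarter = 8; dotted eighth = 6; whole note = 32; eighth = 4.
Total: 8 + 6 + 32 + 4 = 50.
50 ÷ 2 = 25 beats.

25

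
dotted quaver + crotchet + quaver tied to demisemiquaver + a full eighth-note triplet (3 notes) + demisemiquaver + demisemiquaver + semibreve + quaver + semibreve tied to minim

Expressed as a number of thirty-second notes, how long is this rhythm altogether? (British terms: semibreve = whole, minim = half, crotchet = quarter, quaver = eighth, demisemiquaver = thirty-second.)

113

Express everything in thirty-second notes: dotted quaver = 6; crotchet = 8; quaver tied to demisemiquaver (quaver + demisemiquaver) = 5; a full eighth-note triplet (3 notes) (three triplet eighths span one quarter) = 8; demisemiquaver = 1; demisemiquaver = 1; semibreve = 32; quaver = 4; semibreve tied to minim (semibreve + minim) = 48.
Altogether 6 + 8 + 5 + 8 + 1 + 1 + 32 + 4 + 48 = 113 thirty-second notes.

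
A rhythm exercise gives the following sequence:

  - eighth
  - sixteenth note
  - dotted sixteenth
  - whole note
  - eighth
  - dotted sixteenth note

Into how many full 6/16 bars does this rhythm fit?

4

One bar of 6/16 = 12 thirty-second notes.
In thirty-second notes: eighth = 4; sixteenth note = 2; dotted sixteenth = 3; whole note = 32; eighth = 4; dotted sixteenth note = 3.
Altogether 4 + 2 + 3 + 32 + 4 + 3 = 48.
48 ÷ 12 = 4 complete bars with 0 left over.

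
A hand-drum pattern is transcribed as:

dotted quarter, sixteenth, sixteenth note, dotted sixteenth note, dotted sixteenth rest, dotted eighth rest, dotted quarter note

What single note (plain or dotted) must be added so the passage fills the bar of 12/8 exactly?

quarter note

The bar of 12/8 = 48 thirty-second notes.
In thirty-second notes: dotted quarter = 12; sixteenth = 2; sixteenth note = 2; dotted sixteenth note = 3; dotted sixteenth rest = 3; dotted eighth rest = 6; dotted quarter note = 12.
Adding: 12 + 2 + 2 + 3 + 3 + 6 + 12 = 40.
Remaining: 48 − 40 = 8 thirty-second notes, which is a quarter note.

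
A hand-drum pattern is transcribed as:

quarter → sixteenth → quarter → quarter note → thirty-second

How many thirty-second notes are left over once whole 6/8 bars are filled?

3

One bar of 6/8 = 24 thirty-second notes.
Convert each value to thirty-second notes: quarter = 8; sixteenth = 2; quarter = 8; quarter note = 8; thirty-second = 1.
Sum: 8 + 2 + 8 + 8 + 1 = 27.
27 ÷ 24 = 1 complete bar with 3 thirty-second notes remaining.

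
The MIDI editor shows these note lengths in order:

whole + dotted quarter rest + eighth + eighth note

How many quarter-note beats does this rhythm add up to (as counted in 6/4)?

One quarter-note beat = 2 eighth notes.
Each duration in eighth notes: whole = 8; dotted quarter rest = 3; eighth = 1; eighth note = 1.
Total: 8 + 3 + 1 + 1 = 13.
13 ÷ 2 = 6.5 beats.

6.5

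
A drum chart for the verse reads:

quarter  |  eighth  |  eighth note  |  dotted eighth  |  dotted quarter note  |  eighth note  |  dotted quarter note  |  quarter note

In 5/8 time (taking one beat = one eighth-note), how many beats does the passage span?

One eighth-note beat = 2 sixteenth notes.
Working in sixteenth notes: quarter = 4; eighth = 2; eighth note = 2; dotted eighth = 3; dotted quarter note = 6; eighth note = 2; dotted quarter note = 6; quarter note = 4.
Sum: 4 + 2 + 2 + 3 + 6 + 2 + 6 + 4 = 29.
29 ÷ 2 = 14.5 beats.

14.5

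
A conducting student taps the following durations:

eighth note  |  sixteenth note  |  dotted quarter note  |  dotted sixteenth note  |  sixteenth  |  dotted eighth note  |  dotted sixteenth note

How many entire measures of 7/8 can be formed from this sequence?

1

One bar of 7/8 = 28 thirty-second notes.
Each duration in thirty-second notes: eighth note = 4; sixteenth note = 2; dotted quarter note = 12; dotted sixteenth note = 3; sixteenth = 2; dotted eighth note = 6; dotted sixteenth note = 3.
Adding: 4 + 2 + 12 + 3 + 2 + 6 + 3 = 32.
32 ÷ 28 = 1 complete bar with 4 left over.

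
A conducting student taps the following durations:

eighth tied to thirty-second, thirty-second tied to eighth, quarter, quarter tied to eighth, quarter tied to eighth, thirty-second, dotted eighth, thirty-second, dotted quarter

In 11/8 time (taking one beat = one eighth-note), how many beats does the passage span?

One eighth-note beat = 4 thirty-second notes.
Working in thirty-second notes: eighth tied to thirty-second (eighth + thirty-second) = 5; thirty-second tied to eighth (thirty-second + eighth) = 5; quarter = 8; quarter tied to eighth (quarter + eighth) = 12; quarter tied to eighth (quarter + eighth) = 12; thirty-second = 1; dotted eighth = 6; thirty-second = 1; dotted quarter = 12.
Altogether 5 + 5 + 8 + 12 + 12 + 1 + 6 + 1 + 12 = 62.
62 ÷ 4 = 15.5 beats.

15.5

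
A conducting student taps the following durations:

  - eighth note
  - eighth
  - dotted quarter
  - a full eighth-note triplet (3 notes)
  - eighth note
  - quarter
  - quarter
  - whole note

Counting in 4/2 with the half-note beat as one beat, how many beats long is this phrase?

5

One half-note beat = 4 eighth notes.
Convert each value to eighth notes: eighth note = 1; eighth = 1; dotted quarter = 3; a full eighth-note triplet (3 notes) (three triplet eighths span one quarter) = 2; eighth note = 1; quarter = 2; quarter = 2; whole note = 8.
Altogether 1 + 1 + 3 + 2 + 1 + 2 + 2 + 8 = 20.
20 ÷ 4 = 5 beats.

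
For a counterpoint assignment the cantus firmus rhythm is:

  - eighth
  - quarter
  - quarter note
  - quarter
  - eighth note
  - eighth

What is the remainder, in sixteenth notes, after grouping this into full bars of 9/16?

One bar of 9/16 = 9 sixteenth notes.
Each duration in sixteenth notes: eighth = 2; quarter = 4; quarter note = 4; quarter = 4; eighth note = 2; eighth = 2.
Total: 2 + 4 + 4 + 4 + 2 + 2 = 18.
18 ÷ 9 = 2 complete bars with 0 sixteenth notes remaining.

0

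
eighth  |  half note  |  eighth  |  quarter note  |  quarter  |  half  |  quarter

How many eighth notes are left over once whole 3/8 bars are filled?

1

One bar of 3/8 = 3 eighth notes.
Express everything in eighth notes: eighth = 1; half note = 4; eighth = 1; quarter note = 2; quarter = 2; half = 4; quarter = 2.
Sum: 1 + 4 + 1 + 2 + 2 + 4 + 2 = 16.
16 ÷ 3 = 5 complete bars with 1 eighth note remaining.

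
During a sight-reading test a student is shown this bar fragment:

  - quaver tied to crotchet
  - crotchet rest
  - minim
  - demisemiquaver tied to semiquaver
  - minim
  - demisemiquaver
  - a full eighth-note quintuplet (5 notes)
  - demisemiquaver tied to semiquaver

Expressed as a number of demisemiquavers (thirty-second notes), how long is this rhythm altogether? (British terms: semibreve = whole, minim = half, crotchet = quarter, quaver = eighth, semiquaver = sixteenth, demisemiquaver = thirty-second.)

75

Express everything in thirty-second notes: quaver tied to crotchet (quaver + crotchet) = 12; crotchet rest = 8; minim = 16; demisemiquaver tied to semiquaver (demisemiquaver + semiquaver) = 3; minim = 16; demisemiquaver = 1; a full eighth-note quintuplet (5 notes) (five quintuplet eighths span one half) = 16; demisemiquaver tied to semiquaver (demisemiquaver + semiquaver) = 3.
Altogether 12 + 8 + 16 + 3 + 16 + 1 + 16 + 3 = 75 thirty-second notes.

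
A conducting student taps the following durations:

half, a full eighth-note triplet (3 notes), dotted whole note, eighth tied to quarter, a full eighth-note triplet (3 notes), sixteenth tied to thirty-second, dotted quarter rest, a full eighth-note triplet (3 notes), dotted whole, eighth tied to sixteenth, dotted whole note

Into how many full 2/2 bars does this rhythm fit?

One bar of 2/2 = 32 thirty-second notes.
Each duration in thirty-second notes: half = 16; a full eighth-note triplet (3 notes) (three triplet eighths span one quarter) = 8; dotted whole note = 48; eighth tied to quarter (eighth + quarter) = 12; a full eighth-note triplet (3 notes) (three triplet eighths span one quarter) = 8; sixteenth tied to thirty-second (sixteenth + thirty-second) = 3; dotted quarter rest = 12; a full eighth-note triplet (3 notes) (three triplet eighths span one quarter) = 8; dotted whole = 48; eighth tied to sixteenth (eighth + sixteenth) = 6; dotted whole note = 48.
Altogether 16 + 8 + 48 + 12 + 8 + 3 + 12 + 8 + 48 + 6 + 48 = 217.
217 ÷ 32 = 6 complete bars with 25 left over.

6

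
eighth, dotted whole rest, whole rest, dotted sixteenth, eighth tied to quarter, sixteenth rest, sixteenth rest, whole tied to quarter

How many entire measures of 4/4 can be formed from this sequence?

4

One bar of 4/4 = 32 thirty-second notes.
Convert each value to thirty-second notes: eighth = 4; dotted whole rest = 48; whole rest = 32; dotted sixteenth = 3; eighth tied to quarter (eighth + quarter) = 12; sixteenth rest = 2; sixteenth rest = 2; whole tied to quarter (whole + quarter) = 40.
Total: 4 + 48 + 32 + 3 + 12 + 2 + 2 + 40 = 143.
143 ÷ 32 = 4 complete bars with 15 left over.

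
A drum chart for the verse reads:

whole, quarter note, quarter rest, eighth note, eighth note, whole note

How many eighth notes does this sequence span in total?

22

Working in eighth notes: whole = 8; quarter note = 2; quarter rest = 2; eighth note = 1; eighth note = 1; whole note = 8.
Altogether 8 + 2 + 2 + 1 + 1 + 8 = 22 eighth notes.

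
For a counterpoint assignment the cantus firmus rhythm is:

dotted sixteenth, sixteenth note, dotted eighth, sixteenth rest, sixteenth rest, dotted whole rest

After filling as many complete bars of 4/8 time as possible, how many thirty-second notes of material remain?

15

One bar of 4/8 = 16 thirty-second notes.
Working in thirty-second notes: dotted sixteenth = 3; sixteenth note = 2; dotted eighth = 6; sixteenth rest = 2; sixteenth rest = 2; dotted whole rest = 48.
Sum: 3 + 2 + 6 + 2 + 2 + 48 = 63.
63 ÷ 16 = 3 complete bars with 15 thirty-second notes remaining.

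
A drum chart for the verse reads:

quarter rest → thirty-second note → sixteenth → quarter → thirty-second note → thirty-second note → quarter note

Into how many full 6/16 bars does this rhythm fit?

2

One bar of 6/16 = 12 thirty-second notes.
In thirty-second notes: quarter rest = 8; thirty-second note = 1; sixteenth = 2; quarter = 8; thirty-second note = 1; thirty-second note = 1; quarter note = 8.
Sum: 8 + 1 + 2 + 8 + 1 + 1 + 8 = 29.
29 ÷ 12 = 2 complete bars with 5 left over.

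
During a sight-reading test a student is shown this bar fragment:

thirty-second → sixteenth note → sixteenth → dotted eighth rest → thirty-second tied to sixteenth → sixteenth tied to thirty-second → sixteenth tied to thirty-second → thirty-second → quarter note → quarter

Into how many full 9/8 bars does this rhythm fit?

1

One bar of 9/8 = 36 thirty-second notes.
Convert each value to thirty-second notes: thirty-second = 1; sixteenth note = 2; sixteenth = 2; dotted eighth rest = 6; thirty-second tied to sixteenth (thirty-second + sixteenth) = 3; sixteenth tied to thirty-second (sixteenth + thirty-second) = 3; sixteenth tied to thirty-second (sixteenth + thirty-second) = 3; thirty-second = 1; quarter note = 8; quarter = 8.
Sum: 1 + 2 + 2 + 6 + 3 + 3 + 3 + 1 + 8 + 8 = 37.
37 ÷ 36 = 1 complete bar with 1 left over.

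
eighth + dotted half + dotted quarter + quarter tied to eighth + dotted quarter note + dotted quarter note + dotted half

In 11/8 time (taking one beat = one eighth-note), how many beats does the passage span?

One eighth-note beat = 2 sixteenth notes.
Express everything in sixteenth notes: eighth = 2; dotted half = 12; dotted quarter = 6; quarter tied to eighth (quarter + eighth) = 6; dotted quarter note = 6; dotted quarter note = 6; dotted half = 12.
Adding: 2 + 12 + 6 + 6 + 6 + 6 + 12 = 50.
50 ÷ 2 = 25 beats.

25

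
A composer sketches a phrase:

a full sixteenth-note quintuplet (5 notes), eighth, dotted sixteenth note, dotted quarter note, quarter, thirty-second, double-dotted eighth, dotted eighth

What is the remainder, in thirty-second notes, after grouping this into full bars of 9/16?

13

One bar of 9/16 = 18 thirty-second notes.
Convert each value to thirty-second notes: a full sixteenth-note quintuplet (5 notes) (five quintuplet sixteenths span one quarter) = 8; eighth = 4; dotted sixteenth note = 3; dotted quarter note = 12; quarter = 8; thirty-second = 1; double-dotted eighth = 7; dotted eighth = 6.
Sum: 8 + 4 + 3 + 12 + 8 + 1 + 7 + 6 = 49.
49 ÷ 18 = 2 complete bars with 13 thirty-second notes remaining.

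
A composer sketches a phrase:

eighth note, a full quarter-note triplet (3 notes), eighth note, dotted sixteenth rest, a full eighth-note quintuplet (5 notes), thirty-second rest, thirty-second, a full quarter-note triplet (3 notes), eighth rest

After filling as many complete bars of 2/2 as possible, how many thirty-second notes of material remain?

1

One bar of 2/2 = 32 thirty-second notes.
Each duration in thirty-second notes: eighth note = 4; a full quarter-note triplet (3 notes) (three triplet quarters span one half) = 16; eighth note = 4; dotted sixteenth rest = 3; a full eighth-note quintuplet (5 notes) (five quintuplet eighths span one half) = 16; thirty-second rest = 1; thirty-second = 1; a full quarter-note triplet (3 notes) (three triplet quarters span one half) = 16; eighth rest = 4.
Adding: 4 + 16 + 4 + 3 + 16 + 1 + 1 + 16 + 4 = 65.
65 ÷ 32 = 2 complete bars with 1 thirty-second note remaining.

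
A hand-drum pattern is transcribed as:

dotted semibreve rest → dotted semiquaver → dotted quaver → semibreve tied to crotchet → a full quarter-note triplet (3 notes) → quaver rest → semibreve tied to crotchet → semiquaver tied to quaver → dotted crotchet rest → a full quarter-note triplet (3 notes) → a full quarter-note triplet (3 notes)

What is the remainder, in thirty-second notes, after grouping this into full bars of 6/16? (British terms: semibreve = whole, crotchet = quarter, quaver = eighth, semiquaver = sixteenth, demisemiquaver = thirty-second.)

3

One bar of 6/16 = 12 thirty-second notes.
Each duration in thirty-second notes: dotted semibreve rest = 48; dotted semiquaver = 3; dotted quaver = 6; semibreve tied to crotchet (semibreve + crotchet) = 40; a full quarter-note triplet (3 notes) (three triplet quarters span one half) = 16; quaver rest = 4; semibreve tied to crotchet (semibreve + crotchet) = 40; semiquaver tied to quaver (semiquaver + quaver) = 6; dotted crotchet rest = 12; a full quarter-note triplet (3 notes) (three triplet quarters span one half) = 16; a full quarter-note triplet (3 notes) (three triplet quarters span one half) = 16.
Adding: 48 + 3 + 6 + 40 + 16 + 4 + 40 + 6 + 12 + 16 + 16 = 207.
207 ÷ 12 = 17 complete bars with 3 thirty-second notes remaining.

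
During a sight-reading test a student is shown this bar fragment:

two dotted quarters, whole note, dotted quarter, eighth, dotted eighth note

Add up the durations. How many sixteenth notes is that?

39

In sixteenth notes: dotted quarter = 6; dotted quarter = 6; whole note = 16; dotted quarter = 6; eighth = 2; dotted eighth note = 3.
Sum: 6 + 6 + 16 + 6 + 2 + 3 = 39 sixteenth notes.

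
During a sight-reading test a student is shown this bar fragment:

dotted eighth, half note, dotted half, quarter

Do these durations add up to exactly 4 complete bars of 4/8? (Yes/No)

No

One bar of 4/8 = 8 sixteenth notes, so 4 bars = 32.
Working in sixteenth notes: dotted eighth = 3; half note = 8; dotted half = 12; quarter = 4.
Adding: 3 + 8 + 12 + 4 = 27.
27 falls short of 32, so the answer is No.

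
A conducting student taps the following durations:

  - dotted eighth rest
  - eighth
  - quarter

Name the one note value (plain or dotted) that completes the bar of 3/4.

The bar of 3/4 = 12 sixteenth notes.
Convert each value to sixteenth notes: dotted eighth rest = 3; eighth = 2; quarter = 4.
Altogether 3 + 2 + 4 = 9.
Remaining: 12 − 9 = 3 sixteenth notes, which is a dotted eighth note.

dotted eighth note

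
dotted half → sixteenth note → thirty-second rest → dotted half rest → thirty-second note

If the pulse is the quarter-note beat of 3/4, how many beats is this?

One quarter-note beat = 8 thirty-second notes.
Express everything in thirty-second notes: dotted half = 24; sixteenth note = 2; thirty-second rest = 1; dotted half rest = 24; thirty-second note = 1.
Total: 24 + 2 + 1 + 24 + 1 = 52.
52 ÷ 8 = 6.5 beats.

6.5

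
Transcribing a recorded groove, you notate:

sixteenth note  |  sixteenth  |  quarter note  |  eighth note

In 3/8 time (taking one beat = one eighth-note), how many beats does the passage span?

4

One eighth-note beat = 2 sixteenth notes.
Convert each value to sixteenth notes: sixteenth note = 1; sixteenth = 1; quarter note = 4; eighth note = 2.
Sum: 1 + 1 + 4 + 2 = 8.
8 ÷ 2 = 4 beats.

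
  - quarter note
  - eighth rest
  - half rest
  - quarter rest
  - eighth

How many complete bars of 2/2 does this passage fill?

One bar of 2/2 = 8 eighth notes.
Convert each value to eighth notes: quarter note = 2; eighth rest = 1; half rest = 4; quarter rest = 2; eighth = 1.
Total: 2 + 1 + 4 + 2 + 1 = 10.
10 ÷ 8 = 1 complete bar with 2 left over.

1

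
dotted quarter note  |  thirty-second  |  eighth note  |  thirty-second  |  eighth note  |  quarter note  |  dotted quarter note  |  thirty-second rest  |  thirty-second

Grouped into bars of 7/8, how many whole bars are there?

One bar of 7/8 = 28 thirty-second notes.
Each duration in thirty-second notes: dotted quarter note = 12; thirty-second = 1; eighth note = 4; thirty-second = 1; eighth note = 4; quarter note = 8; dotted quarter note = 12; thirty-second rest = 1; thirty-second = 1.
Sum: 12 + 1 + 4 + 1 + 4 + 8 + 12 + 1 + 1 = 44.
44 ÷ 28 = 1 complete bar with 16 left over.

1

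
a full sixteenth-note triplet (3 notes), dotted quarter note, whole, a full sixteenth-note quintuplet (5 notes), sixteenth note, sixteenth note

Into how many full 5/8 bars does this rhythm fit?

One bar of 5/8 = 10 sixteenth notes.
Working in sixteenth notes: a full sixteenth-note triplet (3 notes) (three triplet sixteenths span one eighth) = 2; dotted quarter note = 6; whole = 16; a full sixteenth-note quintuplet (5 notes) (five quintuplet sixteenths span one quarter) = 4; sixteenth note = 1; sixteenth note = 1.
Adding: 2 + 6 + 16 + 4 + 1 + 1 = 30.
30 ÷ 10 = 3 complete bars with 0 left over.

3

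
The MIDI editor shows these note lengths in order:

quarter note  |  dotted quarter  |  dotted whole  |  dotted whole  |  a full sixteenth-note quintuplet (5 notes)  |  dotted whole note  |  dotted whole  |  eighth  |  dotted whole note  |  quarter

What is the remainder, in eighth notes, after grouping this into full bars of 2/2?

One bar of 2/2 = 8 eighth notes.
Each duration in eighth notes: quarter note = 2; dotted quarter = 3; dotted whole = 12; dotted whole = 12; a full sixteenth-note quintuplet (5 notes) (five quintuplet sixteenths span one quarter) = 2; dotted whole note = 12; dotted whole = 12; eighth = 1; dotted whole note = 12; quarter = 2.
Sum: 2 + 3 + 12 + 12 + 2 + 12 + 12 + 1 + 12 + 2 = 70.
70 ÷ 8 = 8 complete bars with 6 eighth notes remaining.

6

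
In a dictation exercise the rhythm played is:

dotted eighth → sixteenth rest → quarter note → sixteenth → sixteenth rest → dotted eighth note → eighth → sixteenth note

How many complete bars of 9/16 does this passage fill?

1

One bar of 9/16 = 9 sixteenth notes.
Convert each value to sixteenth notes: dotted eighth = 3; sixteenth rest = 1; quarter note = 4; sixteenth = 1; sixteenth rest = 1; dotted eighth note = 3; eighth = 2; sixteenth note = 1.
Sum: 3 + 1 + 4 + 1 + 1 + 3 + 2 + 1 = 16.
16 ÷ 9 = 1 complete bar with 7 left over.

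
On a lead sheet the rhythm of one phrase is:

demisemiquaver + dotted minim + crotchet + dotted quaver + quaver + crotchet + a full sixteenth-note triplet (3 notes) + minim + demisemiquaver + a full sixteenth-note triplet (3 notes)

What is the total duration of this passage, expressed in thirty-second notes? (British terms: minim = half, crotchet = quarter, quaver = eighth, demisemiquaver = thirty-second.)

76

Each duration in thirty-second notes: demisemiquaver = 1; dotted minim = 24; crotchet = 8; dotted quaver = 6; quaver = 4; crotchet = 8; a full sixteenth-note triplet (3 notes) (three triplet sixteenths span one eighth) = 4; minim = 16; demisemiquaver = 1; a full sixteenth-note triplet (3 notes) (three triplet sixteenths span one eighth) = 4.
Adding: 1 + 24 + 8 + 6 + 4 + 8 + 4 + 16 + 1 + 4 = 76 thirty-second notes.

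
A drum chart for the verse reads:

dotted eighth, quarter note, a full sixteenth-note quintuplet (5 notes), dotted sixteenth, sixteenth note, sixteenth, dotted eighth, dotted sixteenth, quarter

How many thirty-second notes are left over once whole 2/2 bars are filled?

14

One bar of 2/2 = 32 thirty-second notes.
Each duration in thirty-second notes: dotted eighth = 6; quarter note = 8; a full sixteenth-note quintuplet (5 notes) (five quintuplet sixteenths span one quarter) = 8; dotted sixteenth = 3; sixteenth note = 2; sixteenth = 2; dotted eighth = 6; dotted sixteenth = 3; quarter = 8.
Sum: 6 + 8 + 8 + 3 + 2 + 2 + 6 + 3 + 8 = 46.
46 ÷ 32 = 1 complete bar with 14 thirty-second notes remaining.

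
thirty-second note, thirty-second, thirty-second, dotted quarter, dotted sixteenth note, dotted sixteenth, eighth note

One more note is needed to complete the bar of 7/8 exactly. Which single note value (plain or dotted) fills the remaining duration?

dotted sixteenth note

The bar of 7/8 = 28 thirty-second notes.
In thirty-second notes: thirty-second note = 1; thirty-second = 1; thirty-second = 1; dotted quarter = 12; dotted sixteenth note = 3; dotted sixteenth = 3; eighth note = 4.
Altogether 1 + 1 + 1 + 12 + 3 + 3 + 4 = 25.
Remaining: 28 − 25 = 3 thirty-second notes, which is a dotted sixteenth note.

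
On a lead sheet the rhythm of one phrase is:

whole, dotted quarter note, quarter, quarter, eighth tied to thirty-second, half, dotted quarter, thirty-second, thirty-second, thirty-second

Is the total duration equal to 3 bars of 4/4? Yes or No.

Yes

One bar of 4/4 = 32 thirty-second notes, so 3 bars = 96.
In thirty-second notes: whole = 32; dotted quarter note = 12; quarter = 8; quarter = 8; eighth tied to thirty-second (eighth + thirty-second) = 5; half = 16; dotted quarter = 12; thirty-second = 1; thirty-second = 1; thirty-second = 1.
Adding: 32 + 12 + 8 + 8 + 5 + 16 + 12 + 1 + 1 + 1 = 96.
96 equals 96, so the answer is Yes.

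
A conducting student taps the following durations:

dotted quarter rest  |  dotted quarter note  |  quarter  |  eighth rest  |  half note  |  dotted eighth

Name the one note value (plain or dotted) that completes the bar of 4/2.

dotted eighth note

The bar of 4/2 = 32 sixteenth notes.
Each duration in sixteenth notes: dotted quarter rest = 6; dotted quarter note = 6; quarter = 4; eighth rest = 2; half note = 8; dotted eighth = 3.
Altogether 6 + 6 + 4 + 2 + 8 + 3 = 29.
Remaining: 32 − 29 = 3 sixteenth notes, which is a dotted eighth note.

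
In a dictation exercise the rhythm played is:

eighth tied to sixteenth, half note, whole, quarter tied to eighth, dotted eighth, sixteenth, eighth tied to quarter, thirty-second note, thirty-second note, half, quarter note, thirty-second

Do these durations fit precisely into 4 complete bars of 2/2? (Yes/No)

No

One bar of 2/2 = 32 thirty-second notes, so 4 bars = 128.
Working in thirty-second notes: eighth tied to sixteenth (eighth + sixteenth) = 6; half note = 16; whole = 32; quarter tied to eighth (quarter + eighth) = 12; dotted eighth = 6; sixteenth = 2; eighth tied to quarter (eighth + quarter) = 12; thirty-second note = 1; thirty-second note = 1; half = 16; quarter note = 8; thirty-second = 1.
Adding: 6 + 16 + 32 + 12 + 6 + 2 + 12 + 1 + 1 + 16 + 8 + 1 = 113.
113 falls short of 128, so the answer is No.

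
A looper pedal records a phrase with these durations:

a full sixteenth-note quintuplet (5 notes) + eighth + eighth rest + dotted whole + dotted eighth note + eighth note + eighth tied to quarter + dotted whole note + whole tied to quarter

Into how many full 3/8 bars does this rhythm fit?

14

One bar of 3/8 = 6 sixteenth notes.
Working in sixteenth notes: a full sixteenth-note quintuplet (5 notes) (five quintuplet sixteenths span one quarter) = 4; eighth = 2; eighth rest = 2; dotted whole = 24; dotted eighth note = 3; eighth note = 2; eighth tied to quarter (eighth + quarter) = 6; dotted whole note = 24; whole tied to quarter (whole + quarter) = 20.
Total: 4 + 2 + 2 + 24 + 3 + 2 + 6 + 24 + 20 = 87.
87 ÷ 6 = 14 complete bars with 3 left over.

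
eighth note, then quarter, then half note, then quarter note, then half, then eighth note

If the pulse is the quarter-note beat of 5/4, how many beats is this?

7

One quarter-note beat = 2 eighth notes.
Working in eighth notes: eighth note = 1; quarter = 2; half note = 4; quarter note = 2; half = 4; eighth note = 1.
Total: 1 + 2 + 4 + 2 + 4 + 1 = 14.
14 ÷ 2 = 7 beats.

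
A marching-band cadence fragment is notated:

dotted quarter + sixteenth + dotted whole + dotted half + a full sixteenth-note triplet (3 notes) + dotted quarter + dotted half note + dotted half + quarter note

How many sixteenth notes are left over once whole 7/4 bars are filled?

23

One bar of 7/4 = 28 sixteenth notes.
Working in sixteenth notes: dotted quarter = 6; sixteenth = 1; dotted whole = 24; dotted half = 12; a full sixteenth-note triplet (3 notes) (three triplet sixteenths span one eighth) = 2; dotted quarter = 6; dotted half note = 12; dotted half = 12; quarter note = 4.
Sum: 6 + 1 + 24 + 12 + 2 + 6 + 12 + 12 + 4 = 79.
79 ÷ 28 = 2 complete bars with 23 sixteenth notes remaining.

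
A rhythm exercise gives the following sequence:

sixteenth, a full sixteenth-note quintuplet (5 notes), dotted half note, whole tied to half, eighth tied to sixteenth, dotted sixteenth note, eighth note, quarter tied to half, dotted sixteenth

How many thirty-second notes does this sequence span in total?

In thirty-second notes: sixteenth = 2; a full sixteenth-note quintuplet (5 notes) (five quintuplet sixteenths span one quarter) = 8; dotted half note = 24; whole tied to half (whole + half) = 48; eighth tied to sixteenth (eighth + sixteenth) = 6; dotted sixteenth note = 3; eighth note = 4; quarter tied to half (quarter + half) = 24; dotted sixteenth = 3.
Total: 2 + 8 + 24 + 48 + 6 + 3 + 4 + 24 + 3 = 122 thirty-second notes.

122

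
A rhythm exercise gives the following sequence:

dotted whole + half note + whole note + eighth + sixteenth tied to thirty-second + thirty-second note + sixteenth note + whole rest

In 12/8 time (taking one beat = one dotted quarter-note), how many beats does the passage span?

11.5

One dotted quarter-note beat = 12 thirty-second notes.
Each duration in thirty-second notes: dotted whole = 48; half note = 16; whole note = 32; eighth = 4; sixteenth tied to thirty-second (sixteenth + thirty-second) = 3; thirty-second note = 1; sixteenth note = 2; whole rest = 32.
Sum: 48 + 16 + 32 + 4 + 3 + 1 + 2 + 32 = 138.
138 ÷ 12 = 11.5 beats.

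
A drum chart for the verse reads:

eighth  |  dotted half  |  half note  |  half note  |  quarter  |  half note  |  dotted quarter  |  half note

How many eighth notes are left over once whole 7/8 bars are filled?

One bar of 7/8 = 7 eighth notes.
Each duration in eighth notes: eighth = 1; dotted half = 6; half note = 4; half note = 4; quarter = 2; half note = 4; dotted quarter = 3; half note = 4.
Total: 1 + 6 + 4 + 4 + 2 + 4 + 3 + 4 = 28.
28 ÷ 7 = 4 complete bars with 0 eighth notes remaining.

0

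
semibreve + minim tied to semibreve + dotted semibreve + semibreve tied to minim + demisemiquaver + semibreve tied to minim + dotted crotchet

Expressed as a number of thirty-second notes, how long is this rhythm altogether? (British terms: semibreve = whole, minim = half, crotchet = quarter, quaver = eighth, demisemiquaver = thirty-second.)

237

Working in thirty-second notes: semibreve = 32; minim tied to semibreve (minim + semibreve) = 48; dotted semibreve = 48; semibreve tied to minim (semibreve + minim) = 48; demisemiquaver = 1; semibreve tied to minim (semibreve + minim) = 48; dotted crotchet = 12.
Total: 32 + 48 + 48 + 48 + 1 + 48 + 12 = 237 thirty-second notes.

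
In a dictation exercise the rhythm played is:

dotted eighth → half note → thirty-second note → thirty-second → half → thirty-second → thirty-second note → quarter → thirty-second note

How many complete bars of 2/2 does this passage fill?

1

One bar of 2/2 = 32 thirty-second notes.
Convert each value to thirty-second notes: dotted eighth = 6; half note = 16; thirty-second note = 1; thirty-second = 1; half = 16; thirty-second = 1; thirty-second note = 1; quarter = 8; thirty-second note = 1.
Sum: 6 + 16 + 1 + 1 + 16 + 1 + 1 + 8 + 1 = 51.
51 ÷ 32 = 1 complete bar with 19 left over.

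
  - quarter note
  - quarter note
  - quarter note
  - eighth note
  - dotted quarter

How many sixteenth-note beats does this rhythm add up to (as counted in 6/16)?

One sixteenth-note beat = 2 thirty-second notes.
Express everything in thirty-second notes: quarter note = 8; quarter note = 8; quarter note = 8; eighth note = 4; dotted quarter = 12.
Sum: 8 + 8 + 8 + 4 + 12 = 40.
40 ÷ 2 = 20 beats.

20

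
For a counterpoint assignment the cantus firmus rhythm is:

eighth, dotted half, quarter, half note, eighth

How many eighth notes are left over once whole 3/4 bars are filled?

2

One bar of 3/4 = 6 eighth notes.
In eighth notes: eighth = 1; dotted half = 6; quarter = 2; half note = 4; eighth = 1.
Altogether 1 + 6 + 2 + 4 + 1 = 14.
14 ÷ 6 = 2 complete bars with 2 eighth notes remaining.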